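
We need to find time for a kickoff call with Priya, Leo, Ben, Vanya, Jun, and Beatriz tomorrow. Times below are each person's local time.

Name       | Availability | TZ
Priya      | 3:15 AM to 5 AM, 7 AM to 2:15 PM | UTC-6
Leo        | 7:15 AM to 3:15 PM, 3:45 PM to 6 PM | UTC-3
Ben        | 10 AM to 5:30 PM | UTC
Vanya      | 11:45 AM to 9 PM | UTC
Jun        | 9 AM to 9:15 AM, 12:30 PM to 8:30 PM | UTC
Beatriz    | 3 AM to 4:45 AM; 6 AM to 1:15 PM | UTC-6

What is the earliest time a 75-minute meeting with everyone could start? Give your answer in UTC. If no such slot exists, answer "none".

13:00

Priya in UTC: 09:15-11:00, 13:00-20:15 (add 6h to convert from UTC-6).
Leo in UTC: 10:15-18:15, 18:45-21:00 (add 3h to convert from UTC-3).
Ben in UTC: 10:00-17:30.
Vanya in UTC: 11:45-21:00.
Jun in UTC: 09:00-09:15, 12:30-20:30.
Beatriz in UTC: 09:00-10:45, 12:00-19:15 (add 6h to convert from UTC-6).
Priya ∩ Leo: 10:15-11:00, 13:00-18:15, 18:45-20:15.
Priya ∩ Leo ∩ Ben: 10:15-11:00, 13:00-17:30.
Priya ∩ Leo ∩ Ben ∩ Vanya: 13:00-17:30.
Priya ∩ Leo ∩ Ben ∩ Vanya ∩ Jun: 13:00-17:30.
Priya ∩ Leo ∩ Ben ∩ Vanya ∩ Jun ∩ Beatriz: 13:00-17:30.
So the common availability across everyone is 13:00-17:30.
The first common window of at least 75 minutes is 13:00-17:30, so the earliest start is 13:00.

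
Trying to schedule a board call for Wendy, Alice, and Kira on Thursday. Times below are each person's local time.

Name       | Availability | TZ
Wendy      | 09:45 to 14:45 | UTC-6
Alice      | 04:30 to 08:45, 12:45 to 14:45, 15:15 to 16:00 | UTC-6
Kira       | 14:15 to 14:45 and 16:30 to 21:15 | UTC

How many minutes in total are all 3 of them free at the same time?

Wendy in UTC: 15:45-20:45 (add 6h to convert from UTC-6).
Alice in UTC: 10:30-14:45, 18:45-20:45, 21:15-22:00 (add 6h to convert from UTC-6).
Kira in UTC: 14:15-14:45, 16:30-21:15.
Wendy ∩ Alice: 18:45-20:45.
Wendy ∩ Alice ∩ Kira: 18:45-20:45.
So the common availability across everyone is 18:45-20:45.
That's a single block of 120 minutes.

120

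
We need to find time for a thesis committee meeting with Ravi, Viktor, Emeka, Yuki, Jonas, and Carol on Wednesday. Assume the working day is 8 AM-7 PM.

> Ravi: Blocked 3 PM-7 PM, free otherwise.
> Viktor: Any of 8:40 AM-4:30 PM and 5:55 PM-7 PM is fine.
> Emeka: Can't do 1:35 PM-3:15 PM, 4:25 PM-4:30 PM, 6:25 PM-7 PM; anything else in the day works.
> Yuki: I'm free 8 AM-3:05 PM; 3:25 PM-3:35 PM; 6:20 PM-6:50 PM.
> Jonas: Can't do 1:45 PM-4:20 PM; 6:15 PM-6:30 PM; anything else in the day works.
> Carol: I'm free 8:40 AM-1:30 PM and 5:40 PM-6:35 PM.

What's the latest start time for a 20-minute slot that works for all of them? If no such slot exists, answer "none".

13:10

Ravi free: 08:00-15:00 (invert busy blocks within the working day).
Viktor free: 08:40-16:30, 17:55-19:00.
Emeka free: 08:00-13:35, 15:15-16:25, 16:30-18:25 (invert busy blocks within the working day).
Yuki free: 08:00-15:05, 15:25-15:35, 18:20-18:50.
Jonas free: 08:00-13:45, 16:20-18:15, 18:30-19:00 (invert busy blocks within the working day).
Carol free: 08:40-13:30, 17:40-18:35.
Ravi ∩ Viktor: 08:40-15:00.
Ravi ∩ Viktor ∩ Emeka: 08:40-13:35.
Ravi ∩ Viktor ∩ Emeka ∩ Yuki: 08:40-13:35.
Ravi ∩ Viktor ∩ Emeka ∩ Yuki ∩ Jonas: 08:40-13:35.
Ravi ∩ Viktor ∩ Emeka ∩ Yuki ∩ Jonas ∩ Carol: 08:40-13:30.
The last common window of at least 20 minutes is 08:40-13:30; a 20-minute meeting can start as late as 13:10 and still end by 13:30.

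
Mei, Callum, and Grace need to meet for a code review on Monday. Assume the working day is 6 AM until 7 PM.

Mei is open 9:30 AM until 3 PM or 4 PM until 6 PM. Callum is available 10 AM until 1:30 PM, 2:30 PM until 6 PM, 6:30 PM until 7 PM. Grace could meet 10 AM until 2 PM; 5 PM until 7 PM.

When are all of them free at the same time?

Mei ∩ Callum: 10:00-13:30, 14:30-15:00, 16:00-18:00.
Mei ∩ Callum ∩ Grace: 10:00-13:30, 17:00-18:00.

10:00-13:30, 17:00-18:00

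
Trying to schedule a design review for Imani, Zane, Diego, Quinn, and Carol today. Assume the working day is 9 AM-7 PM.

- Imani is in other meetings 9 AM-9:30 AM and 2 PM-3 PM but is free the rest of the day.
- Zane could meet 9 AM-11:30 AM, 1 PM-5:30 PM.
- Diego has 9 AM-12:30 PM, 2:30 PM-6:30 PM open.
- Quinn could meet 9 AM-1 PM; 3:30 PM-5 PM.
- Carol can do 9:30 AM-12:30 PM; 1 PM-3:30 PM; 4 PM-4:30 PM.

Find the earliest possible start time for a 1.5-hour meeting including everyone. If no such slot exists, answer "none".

09:30

Imani free: 09:30-14:00, 15:00-19:00 (invert busy blocks within the working day).
Zane free: 09:00-11:30, 13:00-17:30.
Diego free: 09:00-12:30, 14:30-18:30.
Quinn free: 09:00-13:00, 15:30-17:00.
Carol free: 09:30-12:30, 13:00-15:30, 16:00-16:30.
Imani ∩ Zane: 09:30-11:30, 13:00-14:00, 15:00-17:30.
Imani ∩ Zane ∩ Diego: 09:30-11:30, 15:00-17:30.
Imani ∩ Zane ∩ Diego ∩ Quinn: 09:30-11:30, 15:30-17:00.
Imani ∩ Zane ∩ Diego ∩ Quinn ∩ Carol: 09:30-11:30, 16:00-16:30.
The first common window of at least 90 minutes is 09:30-11:30, so the earliest start is 09:30.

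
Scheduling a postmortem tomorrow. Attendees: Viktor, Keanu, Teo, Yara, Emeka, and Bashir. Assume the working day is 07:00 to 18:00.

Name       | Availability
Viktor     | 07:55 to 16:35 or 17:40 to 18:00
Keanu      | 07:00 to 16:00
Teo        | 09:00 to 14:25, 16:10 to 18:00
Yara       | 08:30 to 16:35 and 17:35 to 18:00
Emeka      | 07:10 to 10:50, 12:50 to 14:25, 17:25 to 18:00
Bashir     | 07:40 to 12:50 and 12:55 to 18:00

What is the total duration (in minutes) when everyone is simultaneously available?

Viktor ∩ Keanu: 07:55-16:00.
Viktor ∩ Keanu ∩ Teo: 09:00-14:25.
Viktor ∩ Keanu ∩ Teo ∩ Yara: 09:00-14:25.
Viktor ∩ Keanu ∩ Teo ∩ Yara ∩ Emeka: 09:00-10:50, 12:50-14:25.
Viktor ∩ Keanu ∩ Teo ∩ Yara ∩ Emeka ∩ Bashir: 09:00-10:50, 12:55-14:25.
So the common availability across everyone is 09:00-10:50, 12:55-14:25.
Summing the common windows: 110 + 90 = 200 minutes.

200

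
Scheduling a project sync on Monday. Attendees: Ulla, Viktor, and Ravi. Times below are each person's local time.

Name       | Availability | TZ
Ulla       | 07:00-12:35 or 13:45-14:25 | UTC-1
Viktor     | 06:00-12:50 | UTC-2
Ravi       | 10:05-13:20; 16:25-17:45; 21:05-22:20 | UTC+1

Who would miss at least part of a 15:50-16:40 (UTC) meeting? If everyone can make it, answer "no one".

Ulla in UTC: 08:00-13:35, 14:45-15:25 (add 1h to convert from UTC-1).
Viktor in UTC: 08:00-14:50 (add 2h to convert from UTC-2).
Ravi in UTC: 09:05-12:20, 15:25-16:45, 20:05-21:20 (subtract 1h to convert from UTC+1).
Ulla: not fully free for 15:50-16:40. Viktor: not fully free for 15:50-16:40. Ravi: free for 15:50-16:40.

Ulla, Viktor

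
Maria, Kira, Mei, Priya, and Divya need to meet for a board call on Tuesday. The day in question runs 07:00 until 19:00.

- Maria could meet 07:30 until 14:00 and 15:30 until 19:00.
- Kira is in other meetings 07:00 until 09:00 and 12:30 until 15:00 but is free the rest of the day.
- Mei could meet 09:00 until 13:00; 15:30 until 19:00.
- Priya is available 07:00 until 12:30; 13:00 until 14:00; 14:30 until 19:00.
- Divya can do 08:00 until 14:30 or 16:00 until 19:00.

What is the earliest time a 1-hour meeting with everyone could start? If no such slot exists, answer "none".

09:00

Maria free: 07:30-14:00, 15:30-19:00.
Kira free: 09:00-12:30, 15:00-19:00 (invert busy blocks within the working day).
Mei free: 09:00-13:00, 15:30-19:00.
Priya free: 07:00-12:30, 13:00-14:00, 14:30-19:00.
Divya free: 08:00-14:30, 16:00-19:00.
Maria ∩ Kira: 09:00-12:30, 15:30-19:00.
Maria ∩ Kira ∩ Mei: 09:00-12:30, 15:30-19:00.
Maria ∩ Kira ∩ Mei ∩ Priya: 09:00-12:30, 15:30-19:00.
Maria ∩ Kira ∩ Mei ∩ Priya ∩ Divya: 09:00-12:30, 16:00-19:00.
So the common availability across everyone is 09:00-12:30, 16:00-19:00.
The first common window of at least 60 minutes is 09:00-12:30, so the earliest start is 09:00.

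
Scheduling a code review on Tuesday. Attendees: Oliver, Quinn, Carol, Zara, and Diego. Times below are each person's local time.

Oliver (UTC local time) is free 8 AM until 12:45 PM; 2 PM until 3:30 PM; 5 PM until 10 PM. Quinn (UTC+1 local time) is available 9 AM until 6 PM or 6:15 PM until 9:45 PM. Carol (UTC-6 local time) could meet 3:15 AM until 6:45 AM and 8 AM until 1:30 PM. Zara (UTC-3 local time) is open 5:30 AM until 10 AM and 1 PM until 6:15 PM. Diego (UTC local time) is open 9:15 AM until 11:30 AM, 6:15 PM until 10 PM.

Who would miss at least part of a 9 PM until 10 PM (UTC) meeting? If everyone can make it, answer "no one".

Carol, Quinn, Zara

Oliver in UTC: 08:00-12:45, 14:00-15:30, 17:00-22:00.
Quinn in UTC: 08:00-17:00, 17:15-20:45 (subtract 1h to convert from UTC+1).
Carol in UTC: 09:15-12:45, 14:00-19:30 (add 6h to convert from UTC-6).
Zara in UTC: 08:30-13:00, 16:00-21:15 (add 3h to convert from UTC-3).
Diego in UTC: 09:15-11:30, 18:15-22:00.
Oliver: free for 21:00-22:00. Quinn: not fully free for 21:00-22:00. Carol: not fully free for 21:00-22:00. Zara: not fully free for 21:00-22:00. Diego: free for 21:00-22:00.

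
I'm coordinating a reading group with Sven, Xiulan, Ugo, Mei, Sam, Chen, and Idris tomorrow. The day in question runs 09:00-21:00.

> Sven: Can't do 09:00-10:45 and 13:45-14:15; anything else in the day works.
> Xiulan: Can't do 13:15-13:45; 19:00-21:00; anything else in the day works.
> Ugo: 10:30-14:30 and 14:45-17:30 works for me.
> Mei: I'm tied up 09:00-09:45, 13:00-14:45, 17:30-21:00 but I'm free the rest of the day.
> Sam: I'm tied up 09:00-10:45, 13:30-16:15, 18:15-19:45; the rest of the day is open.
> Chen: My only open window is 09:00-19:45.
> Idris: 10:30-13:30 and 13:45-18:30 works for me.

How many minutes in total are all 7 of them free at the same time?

210

Sven free: 10:45-13:45, 14:15-21:00 (invert busy blocks within the working day).
Xiulan free: 09:00-13:15, 13:45-19:00 (invert busy blocks within the working day).
Ugo free: 10:30-14:30, 14:45-17:30.
Mei free: 09:45-13:00, 14:45-17:30 (invert busy blocks within the working day).
Sam free: 10:45-13:30, 16:15-18:15, 19:45-21:00 (invert busy blocks within the working day).
Chen free: 09:00-19:45.
Idris free: 10:30-13:30, 13:45-18:30.
Sven ∩ Xiulan: 10:45-13:15, 14:15-19:00.
Sven ∩ Xiulan ∩ Ugo: 10:45-13:15, 14:15-14:30, 14:45-17:30.
Sven ∩ Xiulan ∩ Ugo ∩ Mei: 10:45-13:00, 14:45-17:30.
Sven ∩ Xiulan ∩ Ugo ∩ Mei ∩ Sam: 10:45-13:00, 16:15-17:30.
Sven ∩ Xiulan ∩ Ugo ∩ Mei ∩ Sam ∩ Chen: 10:45-13:00, 16:15-17:30.
Sven ∩ Xiulan ∩ Ugo ∩ Mei ∩ Sam ∩ Chen ∩ Idris: 10:45-13:00, 16:15-17:30.
Summing the common windows: 135 + 75 = 210 minutes.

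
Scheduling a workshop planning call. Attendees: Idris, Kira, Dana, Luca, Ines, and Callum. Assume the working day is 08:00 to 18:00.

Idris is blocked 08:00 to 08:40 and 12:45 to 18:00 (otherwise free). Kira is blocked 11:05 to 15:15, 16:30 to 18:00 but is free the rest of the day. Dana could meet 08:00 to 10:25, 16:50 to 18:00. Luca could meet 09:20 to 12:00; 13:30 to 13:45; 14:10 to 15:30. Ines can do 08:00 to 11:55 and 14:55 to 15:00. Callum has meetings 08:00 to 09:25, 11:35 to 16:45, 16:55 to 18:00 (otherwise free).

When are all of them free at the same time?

Idris free: 08:40-12:45 (invert busy blocks within the working day).
Kira free: 08:00-11:05, 15:15-16:30 (invert busy blocks within the working day).
Dana free: 08:00-10:25, 16:50-18:00.
Luca free: 09:20-12:00, 13:30-13:45, 14:10-15:30.
Ines free: 08:00-11:55, 14:55-15:00.
Callum free: 09:25-11:35, 16:45-16:55 (invert busy blocks within the working day).
Idris ∩ Kira: 08:40-11:05.
Idris ∩ Kira ∩ Dana: 08:40-10:25.
Idris ∩ Kira ∩ Dana ∩ Luca: 09:20-10:25.
Idris ∩ Kira ∩ Dana ∩ Luca ∩ Ines: 09:20-10:25.
Idris ∩ Kira ∩ Dana ∩ Luca ∩ Ines ∩ Callum: 09:25-10:25.

09:25-10:25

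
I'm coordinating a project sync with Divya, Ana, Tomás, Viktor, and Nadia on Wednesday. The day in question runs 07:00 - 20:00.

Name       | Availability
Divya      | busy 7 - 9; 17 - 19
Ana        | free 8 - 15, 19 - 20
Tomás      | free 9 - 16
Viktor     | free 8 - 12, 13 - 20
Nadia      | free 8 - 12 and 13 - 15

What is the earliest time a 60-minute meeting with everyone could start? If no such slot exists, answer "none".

Divya free: 09:00-17:00, 19:00-20:00 (invert busy blocks within the working day).
Ana free: 08:00-15:00, 19:00-20:00.
Tomás free: 09:00-16:00.
Viktor free: 08:00-12:00, 13:00-20:00.
Nadia free: 08:00-12:00, 13:00-15:00.
Divya ∩ Ana: 09:00-15:00, 19:00-20:00.
Divya ∩ Ana ∩ Tomás: 09:00-15:00.
Divya ∩ Ana ∩ Tomás ∩ Viktor: 09:00-12:00, 13:00-15:00.
Divya ∩ Ana ∩ Tomás ∩ Viktor ∩ Nadia: 09:00-12:00, 13:00-15:00.
So the common availability across everyone is 09:00-12:00, 13:00-15:00.
The first common window of at least 60 minutes is 09:00-12:00, so the earliest start is 09:00.

09:00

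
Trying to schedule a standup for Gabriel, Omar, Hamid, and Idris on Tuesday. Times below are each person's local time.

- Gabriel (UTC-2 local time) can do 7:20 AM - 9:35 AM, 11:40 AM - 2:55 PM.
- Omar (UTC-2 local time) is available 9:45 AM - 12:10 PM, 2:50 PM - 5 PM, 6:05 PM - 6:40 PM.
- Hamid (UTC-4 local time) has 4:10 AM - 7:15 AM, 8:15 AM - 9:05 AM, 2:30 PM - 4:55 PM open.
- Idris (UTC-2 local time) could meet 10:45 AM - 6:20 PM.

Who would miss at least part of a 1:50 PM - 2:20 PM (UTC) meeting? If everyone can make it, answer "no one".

Gabriel in UTC: 09:20-11:35, 13:40-16:55 (add 2h to convert from UTC-2).
Omar in UTC: 11:45-14:10, 16:50-19:00, 20:05-20:40 (add 2h to convert from UTC-2).
Hamid in UTC: 08:10-11:15, 12:15-13:05, 18:30-20:55 (add 4h to convert from UTC-4).
Idris in UTC: 12:45-20:20 (add 2h to convert from UTC-2).
Gabriel: free for 13:50-14:20. Omar: not fully free for 13:50-14:20. Hamid: not fully free for 13:50-14:20. Idris: free for 13:50-14:20.

Hamid, Omar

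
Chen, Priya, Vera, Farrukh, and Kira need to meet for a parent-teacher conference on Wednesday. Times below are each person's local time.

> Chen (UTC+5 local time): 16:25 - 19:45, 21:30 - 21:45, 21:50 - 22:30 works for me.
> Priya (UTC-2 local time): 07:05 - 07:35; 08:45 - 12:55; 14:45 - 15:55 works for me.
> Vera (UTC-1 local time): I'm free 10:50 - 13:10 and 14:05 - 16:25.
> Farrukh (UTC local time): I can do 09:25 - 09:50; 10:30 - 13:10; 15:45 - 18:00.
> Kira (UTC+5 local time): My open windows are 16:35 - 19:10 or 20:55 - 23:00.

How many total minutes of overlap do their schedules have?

Chen in UTC: 11:25-14:45, 16:30-16:45, 16:50-17:30 (subtract 5h to convert from UTC+5).
Priya in UTC: 09:05-09:35, 10:45-14:55, 16:45-17:55 (add 2h to convert from UTC-2).
Vera in UTC: 11:50-14:10, 15:05-17:25 (add 1h to convert from UTC-1).
Farrukh in UTC: 09:25-09:50, 10:30-13:10, 15:45-18:00.
Kira in UTC: 11:35-14:10, 15:55-18:00 (subtract 5h to convert from UTC+5).
Chen ∩ Priya: 11:25-14:45, 16:50-17:30.
Chen ∩ Priya ∩ Vera: 11:50-14:10, 16:50-17:25.
Chen ∩ Priya ∩ Vera ∩ Farrukh: 11:50-13:10, 16:50-17:25.
Chen ∩ Priya ∩ Vera ∩ Farrukh ∩ Kira: 11:50-13:10, 16:50-17:25.
Summing the common windows: 80 + 35 = 115 minutes.

115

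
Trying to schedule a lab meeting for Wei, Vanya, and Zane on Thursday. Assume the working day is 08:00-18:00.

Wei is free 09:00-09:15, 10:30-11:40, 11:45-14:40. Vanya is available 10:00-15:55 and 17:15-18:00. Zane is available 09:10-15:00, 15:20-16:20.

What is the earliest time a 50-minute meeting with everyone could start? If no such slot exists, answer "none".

Wei ∩ Vanya: 10:30-11:40, 11:45-14:40.
Wei ∩ Vanya ∩ Zane: 10:30-11:40, 11:45-14:40.
The first common window of at least 50 minutes is 10:30-11:40, so the earliest start is 10:30.

10:30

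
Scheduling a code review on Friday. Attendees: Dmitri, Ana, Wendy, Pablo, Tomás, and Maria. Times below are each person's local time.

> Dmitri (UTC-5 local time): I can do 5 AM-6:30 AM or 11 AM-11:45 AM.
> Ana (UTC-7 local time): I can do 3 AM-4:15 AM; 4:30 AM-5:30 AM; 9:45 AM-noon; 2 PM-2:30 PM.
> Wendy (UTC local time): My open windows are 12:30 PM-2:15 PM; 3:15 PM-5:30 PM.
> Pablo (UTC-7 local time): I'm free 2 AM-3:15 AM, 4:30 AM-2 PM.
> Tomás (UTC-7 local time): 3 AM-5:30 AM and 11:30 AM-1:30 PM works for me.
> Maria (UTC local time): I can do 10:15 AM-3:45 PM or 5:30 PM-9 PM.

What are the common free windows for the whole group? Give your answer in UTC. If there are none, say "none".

none

Dmitri in UTC: 10:00-11:30, 16:00-16:45 (add 5h to convert from UTC-5).
Ana in UTC: 10:00-11:15, 11:30-12:30, 16:45-19:00, 21:00-21:30 (add 7h to convert from UTC-7).
Wendy in UTC: 12:30-14:15, 15:15-17:30.
Pablo in UTC: 09:00-10:15, 11:30-21:00 (add 7h to convert from UTC-7).
Tomás in UTC: 10:00-12:30, 18:30-20:30 (add 7h to convert from UTC-7).
Maria in UTC: 10:15-15:45, 17:30-21:00.
Dmitri ∩ Ana: 10:00-11:15.
Dmitri ∩ Ana ∩ Wendy: ∅.
Dmitri ∩ Ana ∩ Wendy ∩ Pablo: ∅.
Dmitri ∩ Ana ∩ Wendy ∩ Pablo ∩ Tomás: ∅.
Dmitri ∩ Ana ∩ Wendy ∩ Pablo ∩ Tomás ∩ Maria: ∅.
There is no time when everyone is free.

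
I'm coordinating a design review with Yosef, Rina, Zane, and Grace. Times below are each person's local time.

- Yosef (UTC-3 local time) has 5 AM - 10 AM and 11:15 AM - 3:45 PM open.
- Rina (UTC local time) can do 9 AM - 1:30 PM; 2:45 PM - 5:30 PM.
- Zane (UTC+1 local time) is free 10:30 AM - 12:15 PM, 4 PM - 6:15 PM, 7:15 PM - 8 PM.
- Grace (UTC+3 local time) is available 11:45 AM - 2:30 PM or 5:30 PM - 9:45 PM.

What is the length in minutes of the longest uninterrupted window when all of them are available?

135

Yosef in UTC: 08:00-13:00, 14:15-18:45 (add 3h to convert from UTC-3).
Rina in UTC: 09:00-13:30, 14:45-17:30.
Zane in UTC: 09:30-11:15, 15:00-17:15, 18:15-19:00 (subtract 1h to convert from UTC+1).
Grace in UTC: 08:45-11:30, 14:30-18:45 (subtract 3h to convert from UTC+3).
Yosef ∩ Rina: 09:00-13:00, 14:45-17:30.
Yosef ∩ Rina ∩ Zane: 09:30-11:15, 15:00-17:15.
Yosef ∩ Rina ∩ Zane ∩ Grace: 09:30-11:15, 15:00-17:15.
The longest is 15:00-17:15 at 135 minutes.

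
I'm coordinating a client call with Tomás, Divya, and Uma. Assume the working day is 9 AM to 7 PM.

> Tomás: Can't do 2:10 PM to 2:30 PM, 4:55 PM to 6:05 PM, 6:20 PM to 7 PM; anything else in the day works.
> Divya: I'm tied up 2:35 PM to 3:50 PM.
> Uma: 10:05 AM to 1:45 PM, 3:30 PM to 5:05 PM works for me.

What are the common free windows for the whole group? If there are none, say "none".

Tomás free: 09:00-14:10, 14:30-16:55, 18:05-18:20 (invert busy blocks within the working day).
Divya free: 09:00-14:35, 15:50-19:00 (invert busy blocks within the working day).
Uma free: 10:05-13:45, 15:30-17:05.
Tomás ∩ Divya: 09:00-14:10, 14:30-14:35, 15:50-16:55, 18:05-18:20.
Tomás ∩ Divya ∩ Uma: 10:05-13:45, 15:50-16:55.

10:05-13:45, 15:50-16:55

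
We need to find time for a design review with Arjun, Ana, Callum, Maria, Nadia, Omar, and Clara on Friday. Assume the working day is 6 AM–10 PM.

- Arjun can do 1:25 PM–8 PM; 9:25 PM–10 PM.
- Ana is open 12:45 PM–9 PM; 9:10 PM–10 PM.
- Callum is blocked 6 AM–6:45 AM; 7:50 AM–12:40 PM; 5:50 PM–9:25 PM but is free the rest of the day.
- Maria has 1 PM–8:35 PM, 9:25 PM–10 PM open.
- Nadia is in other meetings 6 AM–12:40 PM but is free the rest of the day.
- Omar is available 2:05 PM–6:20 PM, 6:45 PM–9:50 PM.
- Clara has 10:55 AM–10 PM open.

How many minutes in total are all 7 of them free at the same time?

Arjun free: 13:25-20:00, 21:25-22:00.
Ana free: 12:45-21:00, 21:10-22:00.
Callum free: 06:45-07:50, 12:40-17:50, 21:25-22:00 (invert busy blocks within the working day).
Maria free: 13:00-20:35, 21:25-22:00.
Nadia free: 12:40-22:00 (invert busy blocks within the working day).
Omar free: 14:05-18:20, 18:45-21:50.
Clara free: 10:55-22:00.
Arjun ∩ Ana: 13:25-20:00, 21:25-22:00.
Arjun ∩ Ana ∩ Callum: 13:25-17:50, 21:25-22:00.
Arjun ∩ Ana ∩ Callum ∩ Maria: 13:25-17:50, 21:25-22:00.
Arjun ∩ Ana ∩ Callum ∩ Maria ∩ Nadia: 13:25-17:50, 21:25-22:00.
Arjun ∩ Ana ∩ Callum ∩ Maria ∩ Nadia ∩ Omar: 14:05-17:50, 21:25-21:50.
Arjun ∩ Ana ∩ Callum ∩ Maria ∩ Nadia ∩ Omar ∩ Clara: 14:05-17:50, 21:25-21:50.
Summing the common windows: 225 + 25 = 250 minutes.

250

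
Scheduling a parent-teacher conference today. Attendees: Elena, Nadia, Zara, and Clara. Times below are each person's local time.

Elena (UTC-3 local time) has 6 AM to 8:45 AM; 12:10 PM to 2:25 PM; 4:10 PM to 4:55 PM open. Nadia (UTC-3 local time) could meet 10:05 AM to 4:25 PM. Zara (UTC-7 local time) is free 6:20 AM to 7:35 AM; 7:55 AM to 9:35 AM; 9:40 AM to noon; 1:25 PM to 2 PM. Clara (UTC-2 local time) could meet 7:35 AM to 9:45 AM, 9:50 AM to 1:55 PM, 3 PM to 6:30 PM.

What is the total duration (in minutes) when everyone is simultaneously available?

70

Elena in UTC: 09:00-11:45, 15:10-17:25, 19:10-19:55 (add 3h to convert from UTC-3).
Nadia in UTC: 13:05-19:25 (add 3h to convert from UTC-3).
Zara in UTC: 13:20-14:35, 14:55-16:35, 16:40-19:00, 20:25-21:00 (add 7h to convert from UTC-7).
Clara in UTC: 09:35-11:45, 11:50-15:55, 17:00-20:30 (add 2h to convert from UTC-2).
Elena ∩ Nadia: 15:10-17:25, 19:10-19:25.
Elena ∩ Nadia ∩ Zara: 15:10-16:35, 16:40-17:25.
Elena ∩ Nadia ∩ Zara ∩ Clara: 15:10-15:55, 17:00-17:25.
Summing the common windows: 45 + 25 = 70 minutes.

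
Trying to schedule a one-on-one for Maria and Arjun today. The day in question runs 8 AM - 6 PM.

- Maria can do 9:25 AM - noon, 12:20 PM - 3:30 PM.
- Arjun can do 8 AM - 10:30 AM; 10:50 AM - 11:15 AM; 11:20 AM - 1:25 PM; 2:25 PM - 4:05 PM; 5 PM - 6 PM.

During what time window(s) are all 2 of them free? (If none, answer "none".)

Maria ∩ Arjun: 09:25-10:30, 10:50-11:15, 11:20-12:00, 12:20-13:25, 14:25-15:30.

09:25-10:30, 10:50-11:15, 11:20-12:00, 12:20-13:25, 14:25-15:30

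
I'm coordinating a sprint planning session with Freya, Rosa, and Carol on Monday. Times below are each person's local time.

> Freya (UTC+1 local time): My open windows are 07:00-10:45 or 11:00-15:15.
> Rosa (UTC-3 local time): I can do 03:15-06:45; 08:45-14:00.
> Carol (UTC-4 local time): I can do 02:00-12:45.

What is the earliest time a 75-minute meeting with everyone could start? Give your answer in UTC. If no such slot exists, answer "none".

Freya in UTC: 06:00-09:45, 10:00-14:15 (subtract 1h to convert from UTC+1).
Rosa in UTC: 06:15-09:45, 11:45-17:00 (add 3h to convert from UTC-3).
Carol in UTC: 06:00-16:45 (add 4h to convert from UTC-4).
Freya ∩ Rosa: 06:15-09:45, 11:45-14:15.
Freya ∩ Rosa ∩ Carol: 06:15-09:45, 11:45-14:15.
The first common window of at least 75 minutes is 06:15-09:45, so the earliest start is 06:15.

06:15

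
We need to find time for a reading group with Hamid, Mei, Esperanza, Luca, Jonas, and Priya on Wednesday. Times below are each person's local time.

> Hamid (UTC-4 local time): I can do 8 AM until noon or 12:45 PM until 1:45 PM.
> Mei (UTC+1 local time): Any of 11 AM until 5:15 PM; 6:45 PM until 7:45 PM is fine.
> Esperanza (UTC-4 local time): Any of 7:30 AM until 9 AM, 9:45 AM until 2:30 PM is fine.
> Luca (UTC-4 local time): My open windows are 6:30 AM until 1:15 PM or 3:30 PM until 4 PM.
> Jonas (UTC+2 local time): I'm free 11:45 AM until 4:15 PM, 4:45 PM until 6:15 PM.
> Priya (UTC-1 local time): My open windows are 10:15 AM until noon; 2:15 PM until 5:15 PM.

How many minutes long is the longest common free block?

60

Hamid in UTC: 12:00-16:00, 16:45-17:45 (add 4h to convert from UTC-4).
Mei in UTC: 10:00-16:15, 17:45-18:45 (subtract 1h to convert from UTC+1).
Esperanza in UTC: 11:30-13:00, 13:45-18:30 (add 4h to convert from UTC-4).
Luca in UTC: 10:30-17:15, 19:30-20:00 (add 4h to convert from UTC-4).
Jonas in UTC: 09:45-14:15, 14:45-16:15 (subtract 2h to convert from UTC+2).
Priya in UTC: 11:15-13:00, 15:15-18:15 (add 1h to convert from UTC-1).
Hamid ∩ Mei: 12:00-16:00.
Hamid ∩ Mei ∩ Esperanza: 12:00-13:00, 13:45-16:00.
Hamid ∩ Mei ∩ Esperanza ∩ Luca: 12:00-13:00, 13:45-16:00.
Hamid ∩ Mei ∩ Esperanza ∩ Luca ∩ Jonas: 12:00-13:00, 13:45-14:15, 14:45-16:00.
Hamid ∩ Mei ∩ Esperanza ∩ Luca ∩ Jonas ∩ Priya: 12:00-13:00, 15:15-16:00.
So the common availability across everyone is 12:00-13:00, 15:15-16:00.
The longest is 12:00-13:00 at 60 minutes.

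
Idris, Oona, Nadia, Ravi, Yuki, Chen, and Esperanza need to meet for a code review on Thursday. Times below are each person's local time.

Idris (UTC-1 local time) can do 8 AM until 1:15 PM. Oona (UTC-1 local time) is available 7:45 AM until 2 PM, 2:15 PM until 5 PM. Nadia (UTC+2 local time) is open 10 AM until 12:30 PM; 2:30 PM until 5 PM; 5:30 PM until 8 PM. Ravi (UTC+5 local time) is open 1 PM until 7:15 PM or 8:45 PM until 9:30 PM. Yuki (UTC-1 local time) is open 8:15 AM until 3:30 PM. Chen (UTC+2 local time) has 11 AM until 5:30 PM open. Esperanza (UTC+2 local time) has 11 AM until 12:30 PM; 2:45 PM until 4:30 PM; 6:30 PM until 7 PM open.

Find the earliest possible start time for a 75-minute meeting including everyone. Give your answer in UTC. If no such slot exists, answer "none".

Idris in UTC: 09:00-14:15 (add 1h to convert from UTC-1).
Oona in UTC: 08:45-15:00, 15:15-18:00 (add 1h to convert from UTC-1).
Nadia in UTC: 08:00-10:30, 12:30-15:00, 15:30-18:00 (subtract 2h to convert from UTC+2).
Ravi in UTC: 08:00-14:15, 15:45-16:30 (subtract 5h to convert from UTC+5).
Yuki in UTC: 09:15-16:30 (add 1h to convert from UTC-1).
Chen in UTC: 09:00-15:30 (subtract 2h to convert from UTC+2).
Esperanza in UTC: 09:00-10:30, 12:45-14:30, 16:30-17:00 (subtract 2h to convert from UTC+2).
Idris ∩ Oona: 09:00-14:15.
Idris ∩ Oona ∩ Nadia: 09:00-10:30, 12:30-14:15.
Idris ∩ Oona ∩ Nadia ∩ Ravi: 09:00-10:30, 12:30-14:15.
Idris ∩ Oona ∩ Nadia ∩ Ravi ∩ Yuki: 09:15-10:30, 12:30-14:15.
Idris ∩ Oona ∩ Nadia ∩ Ravi ∩ Yuki ∩ Chen: 09:15-10:30, 12:30-14:15.
Idris ∩ Oona ∩ Nadia ∩ Ravi ∩ Yuki ∩ Chen ∩ Esperanza: 09:15-10:30, 12:45-14:15.
The first common window of at least 75 minutes is 09:15-10:30, so the earliest start is 09:15.

09:15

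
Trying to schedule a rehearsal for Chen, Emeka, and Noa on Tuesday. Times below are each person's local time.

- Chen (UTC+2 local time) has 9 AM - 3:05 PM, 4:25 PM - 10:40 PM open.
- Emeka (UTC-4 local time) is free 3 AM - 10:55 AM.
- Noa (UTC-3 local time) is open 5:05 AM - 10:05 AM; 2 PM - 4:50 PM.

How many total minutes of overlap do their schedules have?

300

Chen in UTC: 07:00-13:05, 14:25-20:40 (subtract 2h to convert from UTC+2).
Emeka in UTC: 07:00-14:55 (add 4h to convert from UTC-4).
Noa in UTC: 08:05-13:05, 17:00-19:50 (add 3h to convert from UTC-3).
Chen ∩ Emeka: 07:00-13:05, 14:25-14:55.
Chen ∩ Emeka ∩ Noa: 08:05-13:05.
So the common availability across everyone is 08:05-13:05.
That's a single block of 300 minutes.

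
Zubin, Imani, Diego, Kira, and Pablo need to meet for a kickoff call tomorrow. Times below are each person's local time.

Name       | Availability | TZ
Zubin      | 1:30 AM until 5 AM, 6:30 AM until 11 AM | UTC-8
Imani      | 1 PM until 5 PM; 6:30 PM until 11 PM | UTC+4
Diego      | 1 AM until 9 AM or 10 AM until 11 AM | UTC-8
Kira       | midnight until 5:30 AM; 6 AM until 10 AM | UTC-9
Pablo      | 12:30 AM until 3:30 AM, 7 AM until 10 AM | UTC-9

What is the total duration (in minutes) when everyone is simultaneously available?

300

Zubin in UTC: 09:30-13:00, 14:30-19:00 (add 8h to convert from UTC-8).
Imani in UTC: 09:00-13:00, 14:30-19:00 (subtract 4h to convert from UTC+4).
Diego in UTC: 09:00-17:00, 18:00-19:00 (add 8h to convert from UTC-8).
Kira in UTC: 09:00-14:30, 15:00-19:00 (add 9h to convert from UTC-9).
Pablo in UTC: 09:30-12:30, 16:00-19:00 (add 9h to convert from UTC-9).
Zubin ∩ Imani: 09:30-13:00, 14:30-19:00.
Zubin ∩ Imani ∩ Diego: 09:30-13:00, 14:30-17:00, 18:00-19:00.
Zubin ∩ Imani ∩ Diego ∩ Kira: 09:30-13:00, 15:00-17:00, 18:00-19:00.
Zubin ∩ Imani ∩ Diego ∩ Kira ∩ Pablo: 09:30-12:30, 16:00-17:00, 18:00-19:00.
So the common availability across everyone is 09:30-12:30, 16:00-17:00, 18:00-19:00.
Summing the common windows: 180 + 60 + 60 = 300 minutes.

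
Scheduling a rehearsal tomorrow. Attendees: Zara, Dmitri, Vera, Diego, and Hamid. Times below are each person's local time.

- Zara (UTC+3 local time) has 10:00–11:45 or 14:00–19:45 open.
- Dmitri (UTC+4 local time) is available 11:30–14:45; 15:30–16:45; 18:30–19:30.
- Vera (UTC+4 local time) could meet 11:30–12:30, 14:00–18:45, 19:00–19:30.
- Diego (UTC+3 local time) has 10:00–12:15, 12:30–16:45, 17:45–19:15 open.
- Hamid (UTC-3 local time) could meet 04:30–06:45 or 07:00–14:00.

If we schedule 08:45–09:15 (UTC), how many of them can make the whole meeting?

3

Zara in UTC: 07:00-08:45, 11:00-16:45 (subtract 3h to convert from UTC+3).
Dmitri in UTC: 07:30-10:45, 11:30-12:45, 14:30-15:30 (subtract 4h to convert from UTC+4).
Vera in UTC: 07:30-08:30, 10:00-14:45, 15:00-15:30 (subtract 4h to convert from UTC+4).
Diego in UTC: 07:00-09:15, 09:30-13:45, 14:45-16:15 (subtract 3h to convert from UTC+3).
Hamid in UTC: 07:30-09:45, 10:00-17:00 (add 3h to convert from UTC-3).
Dmitri, Diego, and Hamid can make the full 08:45-09:15 slot — that's 3.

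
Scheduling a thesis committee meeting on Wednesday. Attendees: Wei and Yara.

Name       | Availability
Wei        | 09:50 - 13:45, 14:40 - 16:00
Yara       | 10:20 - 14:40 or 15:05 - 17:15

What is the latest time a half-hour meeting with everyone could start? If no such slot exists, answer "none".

Wei ∩ Yara: 10:20-13:45, 15:05-16:00.
Those are the intersection windows.
The last common window of at least 30 minutes is 15:05-16:00; a 30-minute meeting can start as late as 15:30 and still end by 16:00.

15:30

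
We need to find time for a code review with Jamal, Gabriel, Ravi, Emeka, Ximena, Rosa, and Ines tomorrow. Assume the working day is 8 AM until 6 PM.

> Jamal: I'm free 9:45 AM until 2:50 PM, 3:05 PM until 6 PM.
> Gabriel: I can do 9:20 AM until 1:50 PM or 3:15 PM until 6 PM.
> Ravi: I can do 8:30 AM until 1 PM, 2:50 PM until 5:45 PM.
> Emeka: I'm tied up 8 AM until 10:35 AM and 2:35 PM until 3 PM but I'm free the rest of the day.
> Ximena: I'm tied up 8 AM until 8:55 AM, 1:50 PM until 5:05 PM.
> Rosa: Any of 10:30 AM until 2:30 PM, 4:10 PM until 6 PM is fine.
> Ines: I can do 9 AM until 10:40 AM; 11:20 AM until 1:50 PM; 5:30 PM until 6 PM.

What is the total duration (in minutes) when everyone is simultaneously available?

120

Jamal free: 09:45-14:50, 15:05-18:00.
Gabriel free: 09:20-13:50, 15:15-18:00.
Ravi free: 08:30-13:00, 14:50-17:45.
Emeka free: 10:35-14:35, 15:00-18:00 (invert busy blocks within the working day).
Ximena free: 08:55-13:50, 17:05-18:00 (invert busy blocks within the working day).
Rosa free: 10:30-14:30, 16:10-18:00.
Ines free: 09:00-10:40, 11:20-13:50, 17:30-18:00.
Jamal ∩ Gabriel: 09:45-13:50, 15:15-18:00.
Jamal ∩ Gabriel ∩ Ravi: 09:45-13:00, 15:15-17:45.
Jamal ∩ Gabriel ∩ Ravi ∩ Emeka: 10:35-13:00, 15:15-17:45.
Jamal ∩ Gabriel ∩ Ravi ∩ Emeka ∩ Ximena: 10:35-13:00, 17:05-17:45.
Jamal ∩ Gabriel ∩ Ravi ∩ Emeka ∩ Ximena ∩ Rosa: 10:35-13:00, 17:05-17:45.
Jamal ∩ Gabriel ∩ Ravi ∩ Emeka ∩ Ximena ∩ Rosa ∩ Ines: 10:35-10:40, 11:20-13:00, 17:30-17:45.
Summing the common windows: 5 + 100 + 15 = 120 minutes.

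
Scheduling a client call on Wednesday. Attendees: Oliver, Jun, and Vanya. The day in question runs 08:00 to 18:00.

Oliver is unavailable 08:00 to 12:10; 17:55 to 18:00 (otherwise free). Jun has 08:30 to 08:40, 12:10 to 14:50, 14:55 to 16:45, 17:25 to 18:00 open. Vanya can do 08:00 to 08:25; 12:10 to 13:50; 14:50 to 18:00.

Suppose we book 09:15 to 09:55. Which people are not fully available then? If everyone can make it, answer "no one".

Jun, Oliver, Vanya

Oliver free: 12:10-17:55 (invert busy blocks within the working day).
Jun free: 08:30-08:40, 12:10-14:50, 14:55-16:45, 17:25-18:00.
Vanya free: 08:00-08:25, 12:10-13:50, 14:50-18:00.
Oliver: not fully free for 09:15-09:55. Jun: not fully free for 09:15-09:55. Vanya: not fully free for 09:15-09:55.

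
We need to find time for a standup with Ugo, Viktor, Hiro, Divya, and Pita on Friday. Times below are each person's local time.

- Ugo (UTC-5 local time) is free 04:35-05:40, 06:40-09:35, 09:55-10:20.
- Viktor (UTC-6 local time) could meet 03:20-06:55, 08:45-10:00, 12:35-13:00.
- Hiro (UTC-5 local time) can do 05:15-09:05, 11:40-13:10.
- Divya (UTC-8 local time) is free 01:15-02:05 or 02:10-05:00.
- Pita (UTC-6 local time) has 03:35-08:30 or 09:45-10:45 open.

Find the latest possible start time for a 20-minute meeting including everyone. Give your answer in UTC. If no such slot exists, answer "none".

12:35

Ugo in UTC: 09:35-10:40, 11:40-14:35, 14:55-15:20 (add 5h to convert from UTC-5).
Viktor in UTC: 09:20-12:55, 14:45-16:00, 18:35-19:00 (add 6h to convert from UTC-6).
Hiro in UTC: 10:15-14:05, 16:40-18:10 (add 5h to convert from UTC-5).
Divya in UTC: 09:15-10:05, 10:10-13:00 (add 8h to convert from UTC-8).
Pita in UTC: 09:35-14:30, 15:45-16:45 (add 6h to convert from UTC-6).
Ugo ∩ Viktor: 09:35-10:40, 11:40-12:55, 14:55-15:20.
Ugo ∩ Viktor ∩ Hiro: 10:15-10:40, 11:40-12:55.
Ugo ∩ Viktor ∩ Hiro ∩ Divya: 10:15-10:40, 11:40-12:55.
Ugo ∩ Viktor ∩ Hiro ∩ Divya ∩ Pita: 10:15-10:40, 11:40-12:55.
The last common window of at least 20 minutes is 11:40-12:55; a 20-minute meeting can start as late as 12:35 and still end by 12:55.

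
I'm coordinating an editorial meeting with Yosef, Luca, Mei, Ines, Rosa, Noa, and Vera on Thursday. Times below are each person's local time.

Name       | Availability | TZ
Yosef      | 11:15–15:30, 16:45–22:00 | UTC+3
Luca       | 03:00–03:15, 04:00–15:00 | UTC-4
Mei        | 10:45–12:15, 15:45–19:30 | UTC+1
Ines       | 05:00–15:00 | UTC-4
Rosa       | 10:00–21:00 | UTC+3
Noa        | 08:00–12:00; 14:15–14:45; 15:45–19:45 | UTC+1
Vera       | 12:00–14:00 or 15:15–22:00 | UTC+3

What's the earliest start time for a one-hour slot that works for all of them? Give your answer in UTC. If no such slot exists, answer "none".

Yosef in UTC: 08:15-12:30, 13:45-19:00 (subtract 3h to convert from UTC+3).
Luca in UTC: 07:00-07:15, 08:00-19:00 (add 4h to convert from UTC-4).
Mei in UTC: 09:45-11:15, 14:45-18:30 (subtract 1h to convert from UTC+1).
Ines in UTC: 09:00-19:00 (add 4h to convert from UTC-4).
Rosa in UTC: 07:00-18:00 (subtract 3h to convert from UTC+3).
Noa in UTC: 07:00-11:00, 13:15-13:45, 14:45-18:45 (subtract 1h to convert from UTC+1).
Vera in UTC: 09:00-11:00, 12:15-19:00 (subtract 3h to convert from UTC+3).
Yosef ∩ Luca: 08:15-12:30, 13:45-19:00.
Yosef ∩ Luca ∩ Mei: 09:45-11:15, 14:45-18:30.
Yosef ∩ Luca ∩ Mei ∩ Ines: 09:45-11:15, 14:45-18:30.
Yosef ∩ Luca ∩ Mei ∩ Ines ∩ Rosa: 09:45-11:15, 14:45-18:00.
Yosef ∩ Luca ∩ Mei ∩ Ines ∩ Rosa ∩ Noa: 09:45-11:00, 14:45-18:00.
Yosef ∩ Luca ∩ Mei ∩ Ines ∩ Rosa ∩ Noa ∩ Vera: 09:45-11:00, 14:45-18:00.
The first common window of at least 60 minutes is 09:45-11:00, so the earliest start is 09:45.

09:45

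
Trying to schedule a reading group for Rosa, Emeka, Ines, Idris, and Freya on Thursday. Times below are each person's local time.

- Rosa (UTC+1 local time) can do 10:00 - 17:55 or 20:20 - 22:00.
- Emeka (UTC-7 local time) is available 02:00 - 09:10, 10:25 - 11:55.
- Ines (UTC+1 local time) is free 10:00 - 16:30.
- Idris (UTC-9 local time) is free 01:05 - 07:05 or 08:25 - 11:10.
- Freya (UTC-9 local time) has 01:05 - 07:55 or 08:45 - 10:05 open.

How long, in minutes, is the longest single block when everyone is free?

325

Rosa in UTC: 09:00-16:55, 19:20-21:00 (subtract 1h to convert from UTC+1).
Emeka in UTC: 09:00-16:10, 17:25-18:55 (add 7h to convert from UTC-7).
Ines in UTC: 09:00-15:30 (subtract 1h to convert from UTC+1).
Idris in UTC: 10:05-16:05, 17:25-20:10 (add 9h to convert from UTC-9).
Freya in UTC: 10:05-16:55, 17:45-19:05 (add 9h to convert from UTC-9).
Rosa ∩ Emeka: 09:00-16:10.
Rosa ∩ Emeka ∩ Ines: 09:00-15:30.
Rosa ∩ Emeka ∩ Ines ∩ Idris: 10:05-15:30.
Rosa ∩ Emeka ∩ Ines ∩ Idris ∩ Freya: 10:05-15:30.
The longest is 10:05-15:30 at 325 minutes.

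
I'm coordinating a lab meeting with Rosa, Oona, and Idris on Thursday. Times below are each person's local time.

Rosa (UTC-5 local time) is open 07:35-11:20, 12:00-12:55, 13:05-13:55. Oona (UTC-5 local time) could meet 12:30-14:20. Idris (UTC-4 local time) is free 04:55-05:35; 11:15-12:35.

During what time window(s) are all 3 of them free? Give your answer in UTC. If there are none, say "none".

Rosa in UTC: 12:35-16:20, 17:00-17:55, 18:05-18:55 (add 5h to convert from UTC-5).
Oona in UTC: 17:30-19:20 (add 5h to convert from UTC-5).
Idris in UTC: 08:55-09:35, 15:15-16:35 (add 4h to convert from UTC-4).
Rosa ∩ Oona: 17:30-17:55, 18:05-18:55.
Rosa ∩ Oona ∩ Idris: ∅.
There is no time when everyone is free.

none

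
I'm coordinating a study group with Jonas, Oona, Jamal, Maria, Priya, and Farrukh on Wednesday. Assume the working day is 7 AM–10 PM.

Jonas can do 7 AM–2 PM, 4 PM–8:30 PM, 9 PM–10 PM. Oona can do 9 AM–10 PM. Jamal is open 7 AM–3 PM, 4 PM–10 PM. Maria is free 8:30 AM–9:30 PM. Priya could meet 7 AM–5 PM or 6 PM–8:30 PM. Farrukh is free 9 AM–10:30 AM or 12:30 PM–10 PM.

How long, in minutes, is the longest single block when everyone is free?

150

Jonas ∩ Oona: 09:00-14:00, 16:00-20:30, 21:00-22:00.
Jonas ∩ Oona ∩ Jamal: 09:00-14:00, 16:00-20:30, 21:00-22:00.
Jonas ∩ Oona ∩ Jamal ∩ Maria: 09:00-14:00, 16:00-20:30, 21:00-21:30.
Jonas ∩ Oona ∩ Jamal ∩ Maria ∩ Priya: 09:00-14:00, 16:00-17:00, 18:00-20:30.
Jonas ∩ Oona ∩ Jamal ∩ Maria ∩ Priya ∩ Farrukh: 09:00-10:30, 12:30-14:00, 16:00-17:00, 18:00-20:30.
So the common availability across everyone is 09:00-10:30, 12:30-14:00, 16:00-17:00, 18:00-20:30.
The longest is 18:00-20:30 at 150 minutes.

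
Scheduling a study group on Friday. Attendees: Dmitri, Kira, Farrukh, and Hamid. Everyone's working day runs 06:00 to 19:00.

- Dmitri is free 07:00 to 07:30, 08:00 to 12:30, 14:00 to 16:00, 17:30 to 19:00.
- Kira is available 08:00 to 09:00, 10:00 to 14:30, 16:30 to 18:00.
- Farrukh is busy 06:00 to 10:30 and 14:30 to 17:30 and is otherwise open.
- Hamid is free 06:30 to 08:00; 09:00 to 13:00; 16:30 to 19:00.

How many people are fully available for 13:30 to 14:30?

Dmitri free: 07:00-07:30, 08:00-12:30, 14:00-16:00, 17:30-19:00.
Kira free: 08:00-09:00, 10:00-14:30, 16:30-18:00.
Farrukh free: 10:30-14:30, 17:30-19:00 (invert busy blocks within the working day).
Hamid free: 06:30-08:00, 09:00-13:00, 16:30-19:00.
Kira and Farrukh can make the full 13:30-14:30 slot — that's 2.

2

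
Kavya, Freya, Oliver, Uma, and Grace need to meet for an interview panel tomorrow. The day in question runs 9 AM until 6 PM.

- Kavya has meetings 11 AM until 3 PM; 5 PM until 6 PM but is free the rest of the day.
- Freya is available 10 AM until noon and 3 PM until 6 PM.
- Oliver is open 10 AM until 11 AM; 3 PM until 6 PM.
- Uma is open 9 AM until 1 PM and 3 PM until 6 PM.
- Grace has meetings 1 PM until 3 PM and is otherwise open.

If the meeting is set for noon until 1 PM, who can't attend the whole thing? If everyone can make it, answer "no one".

Freya, Kavya, Oliver

Kavya free: 09:00-11:00, 15:00-17:00 (invert busy blocks within the working day).
Freya free: 10:00-12:00, 15:00-18:00.
Oliver free: 10:00-11:00, 15:00-18:00.
Uma free: 09:00-13:00, 15:00-18:00.
Grace free: 09:00-13:00, 15:00-18:00 (invert busy blocks within the working day).
Kavya: not fully free for 12:00-13:00. Freya: not fully free for 12:00-13:00. Oliver: not fully free for 12:00-13:00. Uma: free for 12:00-13:00. Grace: free for 12:00-13:00.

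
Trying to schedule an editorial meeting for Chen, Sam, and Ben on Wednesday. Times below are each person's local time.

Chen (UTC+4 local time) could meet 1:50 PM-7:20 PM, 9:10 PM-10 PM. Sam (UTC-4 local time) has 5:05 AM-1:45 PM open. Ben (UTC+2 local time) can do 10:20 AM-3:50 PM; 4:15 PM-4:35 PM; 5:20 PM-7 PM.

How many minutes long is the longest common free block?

Chen in UTC: 09:50-15:20, 17:10-18:00 (subtract 4h to convert from UTC+4).
Sam in UTC: 09:05-17:45 (add 4h to convert from UTC-4).
Ben in UTC: 08:20-13:50, 14:15-14:35, 15:20-17:00 (subtract 2h to convert from UTC+2).
Chen ∩ Sam: 09:50-15:20, 17:10-17:45.
Chen ∩ Sam ∩ Ben: 09:50-13:50, 14:15-14:35.
The longest is 09:50-13:50 at 240 minutes.

240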